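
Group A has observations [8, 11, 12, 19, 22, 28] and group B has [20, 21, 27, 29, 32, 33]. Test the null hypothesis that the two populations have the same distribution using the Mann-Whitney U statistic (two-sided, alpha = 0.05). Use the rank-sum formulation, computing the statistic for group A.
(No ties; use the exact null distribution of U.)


Step 1: Combine and sort all 12 observations; assign midranks.
sorted (value, group): (8,X), (11,X), (12,X), (19,X), (20,Y), (21,Y), (22,X), (27,Y), (28,X), (29,Y), (32,Y), (33,Y)
ranks: 8->1, 11->2, 12->3, 19->4, 20->5, 21->6, 22->7, 27->8, 28->9, 29->10, 32->11, 33->12
Step 2: Rank sum for X: R1 = 1 + 2 + 3 + 4 + 7 + 9 = 26.
Step 3: U_X = R1 - n1(n1+1)/2 = 26 - 6*7/2 = 26 - 21 = 5.
       U_Y = n1*n2 - U_X = 36 - 5 = 31.
Step 4: No ties, so the exact null distribution of U (based on enumerating the C(12,6) = 924 equally likely rank assignments) gives the two-sided p-value.
Step 5: p-value = 0.041126; compare to alpha = 0.05. reject H0.

U_X = 5, p = 0.041126, reject H0 at alpha = 0.05.


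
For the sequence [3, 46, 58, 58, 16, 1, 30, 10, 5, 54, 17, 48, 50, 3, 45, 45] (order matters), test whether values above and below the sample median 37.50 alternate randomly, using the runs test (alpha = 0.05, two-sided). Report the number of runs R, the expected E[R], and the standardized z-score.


Step 1: Compute median = 37.50; label A = above, B = below.
Labels in order: BAAABBBBBABAABAA  (n_A = 8, n_B = 8)
Step 2: Count runs R = 8.
Step 3: Under H0 (random ordering), E[R] = 2*n_A*n_B/(n_A+n_B) + 1 = 2*8*8/16 + 1 = 9.0000.
        Var[R] = 2*n_A*n_B*(2*n_A*n_B - n_A - n_B) / ((n_A+n_B)^2 * (n_A+n_B-1)) = 14336/3840 = 3.7333.
        SD[R] = 1.9322.
Step 4: Continuity-corrected z = (R + 0.5 - E[R]) / SD[R] = (8 + 0.5 - 9.0000) / 1.9322 = -0.2588.
Step 5: Two-sided p-value via normal approximation = 2*(1 - Phi(|z|)) = 0.795809.
Step 6: alpha = 0.05. fail to reject H0.

R = 8, z = -0.2588, p = 0.795809, fail to reject H0.


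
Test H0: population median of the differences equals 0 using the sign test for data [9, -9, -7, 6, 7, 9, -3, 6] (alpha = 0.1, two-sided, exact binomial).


Step 1: Discard zero differences. Original n = 8; n_eff = number of nonzero differences = 8.
Nonzero differences (with sign): +9, -9, -7, +6, +7, +9, -3, +6
Step 2: Count signs: positive = 5, negative = 3.
Step 3: Under H0: P(positive) = 0.5, so the number of positives S ~ Bin(8, 0.5).
Step 4: Two-sided exact p-value = sum of Bin(8,0.5) probabilities at or below the observed probability = 0.726562.
Step 5: alpha = 0.1. fail to reject H0.

n_eff = 8, pos = 5, neg = 3, p = 0.726562, fail to reject H0.


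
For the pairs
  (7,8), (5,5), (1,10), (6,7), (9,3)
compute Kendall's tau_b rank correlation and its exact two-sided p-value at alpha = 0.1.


Step 1: Enumerate the 10 unordered pairs (i,j) with i<j and classify each by sign(x_j-x_i) * sign(y_j-y_i).
  (1,2):dx=-2,dy=-3->C; (1,3):dx=-6,dy=+2->D; (1,4):dx=-1,dy=-1->C; (1,5):dx=+2,dy=-5->D
  (2,3):dx=-4,dy=+5->D; (2,4):dx=+1,dy=+2->C; (2,5):dx=+4,dy=-2->D; (3,4):dx=+5,dy=-3->D
  (3,5):dx=+8,dy=-7->D; (4,5):dx=+3,dy=-4->D
Step 2: C = 3, D = 7, total pairs = 10.
Step 3: tau = (C - D)/(n(n-1)/2) = (3 - 7)/10 = -0.400000.
Step 4: Exact two-sided p-value (enumerate n! = 120 permutations of y under H0): p = 0.483333.
Step 5: alpha = 0.1. fail to reject H0.

tau_b = -0.4000 (C=3, D=7), p = 0.483333, fail to reject H0.


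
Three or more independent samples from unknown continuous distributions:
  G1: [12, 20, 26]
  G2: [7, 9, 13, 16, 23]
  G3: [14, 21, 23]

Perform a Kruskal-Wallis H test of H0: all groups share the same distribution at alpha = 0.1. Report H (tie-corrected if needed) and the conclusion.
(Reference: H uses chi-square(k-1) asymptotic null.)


Step 1: Combine all N = 11 observations and assign midranks.
sorted (value, group, rank): (7,G2,1), (9,G2,2), (12,G1,3), (13,G2,4), (14,G3,5), (16,G2,6), (20,G1,7), (21,G3,8), (23,G2,9.5), (23,G3,9.5), (26,G1,11)
Step 2: Sum ranks within each group.
R_1 = 21 (n_1 = 3)
R_2 = 22.5 (n_2 = 5)
R_3 = 22.5 (n_3 = 3)
Step 3: H = 12/(N(N+1)) * sum(R_i^2/n_i) - 3(N+1)
     = 12/(11*12) * (21^2/3 + 22.5^2/5 + 22.5^2/3) - 3*12
     = 0.090909 * 417 - 36
     = 1.909091.
Step 4: Ties present; correction factor C = 1 - 6/(11^3 - 11) = 0.995455. Corrected H = 1.909091 / 0.995455 = 1.917808.
Step 5: Under H0, H ~ chi^2(2); p-value = 0.383313.
Step 6: alpha = 0.1. fail to reject H0.

H = 1.9178, df = 2, p = 0.383313, fail to reject H0.


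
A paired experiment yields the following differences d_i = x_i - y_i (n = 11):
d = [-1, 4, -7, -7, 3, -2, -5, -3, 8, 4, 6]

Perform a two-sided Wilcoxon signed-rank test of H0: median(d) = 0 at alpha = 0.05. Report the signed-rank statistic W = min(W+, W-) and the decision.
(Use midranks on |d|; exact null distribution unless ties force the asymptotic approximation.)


Step 1: Drop any zero differences (none here) and take |d_i|.
|d| = [1, 4, 7, 7, 3, 2, 5, 3, 8, 4, 6]
Step 2: Midrank |d_i| (ties get averaged ranks).
ranks: |1|->1, |4|->5.5, |7|->9.5, |7|->9.5, |3|->3.5, |2|->2, |5|->7, |3|->3.5, |8|->11, |4|->5.5, |6|->8
Step 3: Attach original signs; sum ranks with positive sign and with negative sign.
W+ = 5.5 + 3.5 + 11 + 5.5 + 8 = 33.5
W- = 1 + 9.5 + 9.5 + 2 + 7 + 3.5 = 32.5
(Check: W+ + W- = 66 should equal n(n+1)/2 = 66.)
Step 4: Test statistic W = min(W+, W-) = 32.5.
Step 5: Ties in |d|, so use the tie-corrected normal approximation.
        E[W] = n(n+1)/4 = 11*12/4 = 33.
        Tie groups: |d|=3 (t=2), |d|=4 (t=2), |d|=7 (t=2); sum(t^3 - t) = 18.
        Var[W] = n(n+1)(2n+1)/24 - sum(t^3-t)/48 = 3036/24 - 18/48 = 126.125.
        z = (W - E[W]) / sqrt(Var[W]) = (32.5 - 33) / 11.2305 = -0.0445.
        Two-sided p = 2*Phi(z) = 0.964489.
Step 6: alpha = 0.05. fail to reject H0.

W+ = 33.5, W- = 32.5, W = min = 32.5, p = 0.964489, fail to reject H0.


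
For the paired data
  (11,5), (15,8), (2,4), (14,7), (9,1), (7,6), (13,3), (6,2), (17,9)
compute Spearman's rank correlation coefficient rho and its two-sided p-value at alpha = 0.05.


Step 1: Rank x and y separately (midranks; no ties here).
rank(x): 11->5, 15->8, 2->1, 14->7, 9->4, 7->3, 13->6, 6->2, 17->9
rank(y): 5->5, 8->8, 4->4, 7->7, 1->1, 6->6, 3->3, 2->2, 9->9
Step 2: d_i = R_x(i) - R_y(i); compute d_i^2.
  (5-5)^2=0, (8-8)^2=0, (1-4)^2=9, (7-7)^2=0, (4-1)^2=9, (3-6)^2=9, (6-3)^2=9, (2-2)^2=0, (9-9)^2=0
sum(d^2) = 36.
Step 3: rho = 1 - 6*36 / (9*(9^2 - 1)) = 1 - 216/720 = 0.700000.
Step 4: Under H0, t = rho * sqrt((n-2)/(1-rho^2)) = 2.5934 ~ t(7).
Step 5: Two-sided p-value from the t-distribution with 7 df = 0.035770.
Step 6: alpha = 0.05. reject H0.

rho = 0.7000, p = 0.035770, reject H0 at alpha = 0.05.


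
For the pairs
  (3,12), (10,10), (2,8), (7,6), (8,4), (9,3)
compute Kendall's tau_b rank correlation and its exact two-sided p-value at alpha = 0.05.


Step 1: Enumerate the 15 unordered pairs (i,j) with i<j and classify each by sign(x_j-x_i) * sign(y_j-y_i).
  (1,2):dx=+7,dy=-2->D; (1,3):dx=-1,dy=-4->C; (1,4):dx=+4,dy=-6->D; (1,5):dx=+5,dy=-8->D
  (1,6):dx=+6,dy=-9->D; (2,3):dx=-8,dy=-2->C; (2,4):dx=-3,dy=-4->C; (2,5):dx=-2,dy=-6->C
  (2,6):dx=-1,dy=-7->C; (3,4):dx=+5,dy=-2->D; (3,5):dx=+6,dy=-4->D; (3,6):dx=+7,dy=-5->D
  (4,5):dx=+1,dy=-2->D; (4,6):dx=+2,dy=-3->D; (5,6):dx=+1,dy=-1->D
Step 2: C = 5, D = 10, total pairs = 15.
Step 3: tau = (C - D)/(n(n-1)/2) = (5 - 10)/15 = -0.333333.
Step 4: Exact two-sided p-value (enumerate n! = 720 permutations of y under H0): p = 0.469444.
Step 5: alpha = 0.05. fail to reject H0.

tau_b = -0.3333 (C=5, D=10), p = 0.469444, fail to reject H0.


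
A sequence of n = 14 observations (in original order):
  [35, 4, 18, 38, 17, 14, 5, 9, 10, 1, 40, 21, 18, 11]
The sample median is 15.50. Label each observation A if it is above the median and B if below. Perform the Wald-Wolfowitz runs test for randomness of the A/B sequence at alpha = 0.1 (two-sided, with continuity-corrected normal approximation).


Step 1: Compute median = 15.50; label A = above, B = below.
Labels in order: ABAAABBBBBAAAB  (n_A = 7, n_B = 7)
Step 2: Count runs R = 6.
Step 3: Under H0 (random ordering), E[R] = 2*n_A*n_B/(n_A+n_B) + 1 = 2*7*7/14 + 1 = 8.0000.
        Var[R] = 2*n_A*n_B*(2*n_A*n_B - n_A - n_B) / ((n_A+n_B)^2 * (n_A+n_B-1)) = 8232/2548 = 3.2308.
        SD[R] = 1.7974.
Step 4: Continuity-corrected z = (R + 0.5 - E[R]) / SD[R] = (6 + 0.5 - 8.0000) / 1.7974 = -0.8345.
Step 5: Two-sided p-value via normal approximation = 2*(1 - Phi(|z|)) = 0.403986.
Step 6: alpha = 0.1. fail to reject H0.

R = 6, z = -0.8345, p = 0.403986, fail to reject H0.


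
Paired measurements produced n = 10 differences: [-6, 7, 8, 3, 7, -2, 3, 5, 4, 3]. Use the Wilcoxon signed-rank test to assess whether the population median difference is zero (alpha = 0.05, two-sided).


Step 1: Drop any zero differences (none here) and take |d_i|.
|d| = [6, 7, 8, 3, 7, 2, 3, 5, 4, 3]
Step 2: Midrank |d_i| (ties get averaged ranks).
ranks: |6|->7, |7|->8.5, |8|->10, |3|->3, |7|->8.5, |2|->1, |3|->3, |5|->6, |4|->5, |3|->3
Step 3: Attach original signs; sum ranks with positive sign and with negative sign.
W+ = 8.5 + 10 + 3 + 8.5 + 3 + 6 + 5 + 3 = 47
W- = 7 + 1 = 8
(Check: W+ + W- = 55 should equal n(n+1)/2 = 55.)
Step 4: Test statistic W = min(W+, W-) = 8.
Step 5: Ties in |d|, so use the tie-corrected normal approximation.
        E[W] = n(n+1)/4 = 10*11/4 = 27.5.
        Tie groups: |d|=3 (t=3), |d|=7 (t=2); sum(t^3 - t) = 30.
        Var[W] = n(n+1)(2n+1)/24 - sum(t^3-t)/48 = 2310/24 - 30/48 = 95.625.
        z = (W - E[W]) / sqrt(Var[W]) = (8 - 27.5) / 9.7788 = -1.9941.
        Two-sided p = 2*Phi(z) = 0.046140.
Step 6: alpha = 0.05. reject H0.

W+ = 47, W- = 8, W = min = 8, p = 0.046140, reject H0.


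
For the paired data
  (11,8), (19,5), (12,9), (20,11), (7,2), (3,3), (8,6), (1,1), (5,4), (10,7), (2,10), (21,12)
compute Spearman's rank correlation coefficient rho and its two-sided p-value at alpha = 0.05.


Step 1: Rank x and y separately (midranks; no ties here).
rank(x): 11->8, 19->10, 12->9, 20->11, 7->5, 3->3, 8->6, 1->1, 5->4, 10->7, 2->2, 21->12
rank(y): 8->8, 5->5, 9->9, 11->11, 2->2, 3->3, 6->6, 1->1, 4->4, 7->7, 10->10, 12->12
Step 2: d_i = R_x(i) - R_y(i); compute d_i^2.
  (8-8)^2=0, (10-5)^2=25, (9-9)^2=0, (11-11)^2=0, (5-2)^2=9, (3-3)^2=0, (6-6)^2=0, (1-1)^2=0, (4-4)^2=0, (7-7)^2=0, (2-10)^2=64, (12-12)^2=0
sum(d^2) = 98.
Step 3: rho = 1 - 6*98 / (12*(12^2 - 1)) = 1 - 588/1716 = 0.657343.
Step 4: Under H0, t = rho * sqrt((n-2)/(1-rho^2)) = 2.7584 ~ t(10).
Step 5: Two-sided p-value from the t-distribution with 10 df = 0.020185.
Step 6: alpha = 0.05. reject H0.

rho = 0.6573, p = 0.020185, reject H0 at alpha = 0.05.


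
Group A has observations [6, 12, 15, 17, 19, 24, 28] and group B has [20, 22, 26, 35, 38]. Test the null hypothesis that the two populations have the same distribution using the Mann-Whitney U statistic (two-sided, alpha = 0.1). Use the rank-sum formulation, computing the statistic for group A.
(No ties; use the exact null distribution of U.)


Step 1: Combine and sort all 12 observations; assign midranks.
sorted (value, group): (6,X), (12,X), (15,X), (17,X), (19,X), (20,Y), (22,Y), (24,X), (26,Y), (28,X), (35,Y), (38,Y)
ranks: 6->1, 12->2, 15->3, 17->4, 19->5, 20->6, 22->7, 24->8, 26->9, 28->10, 35->11, 38->12
Step 2: Rank sum for X: R1 = 1 + 2 + 3 + 4 + 5 + 8 + 10 = 33.
Step 3: U_X = R1 - n1(n1+1)/2 = 33 - 7*8/2 = 33 - 28 = 5.
       U_Y = n1*n2 - U_X = 35 - 5 = 30.
Step 4: No ties, so the exact null distribution of U (based on enumerating the C(12,7) = 792 equally likely rank assignments) gives the two-sided p-value.
Step 5: p-value = 0.047980; compare to alpha = 0.1. reject H0.

U_X = 5, p = 0.047980, reject H0 at alpha = 0.1.


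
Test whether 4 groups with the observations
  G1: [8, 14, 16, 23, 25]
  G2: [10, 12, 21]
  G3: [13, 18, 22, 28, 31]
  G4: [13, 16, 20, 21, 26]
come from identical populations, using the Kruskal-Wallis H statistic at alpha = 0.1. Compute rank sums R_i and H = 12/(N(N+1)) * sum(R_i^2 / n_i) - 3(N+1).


Step 1: Combine all N = 18 observations and assign midranks.
sorted (value, group, rank): (8,G1,1), (10,G2,2), (12,G2,3), (13,G3,4.5), (13,G4,4.5), (14,G1,6), (16,G1,7.5), (16,G4,7.5), (18,G3,9), (20,G4,10), (21,G2,11.5), (21,G4,11.5), (22,G3,13), (23,G1,14), (25,G1,15), (26,G4,16), (28,G3,17), (31,G3,18)
Step 2: Sum ranks within each group.
R_1 = 43.5 (n_1 = 5)
R_2 = 16.5 (n_2 = 3)
R_3 = 61.5 (n_3 = 5)
R_4 = 49.5 (n_4 = 5)
Step 3: H = 12/(N(N+1)) * sum(R_i^2/n_i) - 3(N+1)
     = 12/(18*19) * (43.5^2/5 + 16.5^2/3 + 61.5^2/5 + 49.5^2/5) - 3*19
     = 0.035088 * 1715.7 - 57
     = 3.200000.
Step 4: Ties present; correction factor C = 1 - 18/(18^3 - 18) = 0.996904. Corrected H = 3.200000 / 0.996904 = 3.209938.
Step 5: Under H0, H ~ chi^2(3); p-value = 0.360376.
Step 6: alpha = 0.1. fail to reject H0.

H = 3.2099, df = 3, p = 0.360376, fail to reject H0.


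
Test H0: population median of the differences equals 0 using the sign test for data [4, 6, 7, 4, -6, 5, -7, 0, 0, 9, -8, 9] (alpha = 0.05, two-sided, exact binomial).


Step 1: Discard zero differences. Original n = 12; n_eff = number of nonzero differences = 10.
Nonzero differences (with sign): +4, +6, +7, +4, -6, +5, -7, +9, -8, +9
Step 2: Count signs: positive = 7, negative = 3.
Step 3: Under H0: P(positive) = 0.5, so the number of positives S ~ Bin(10, 0.5).
Step 4: Two-sided exact p-value = sum of Bin(10,0.5) probabilities at or below the observed probability = 0.343750.
Step 5: alpha = 0.05. fail to reject H0.

n_eff = 10, pos = 7, neg = 3, p = 0.343750, fail to reject H0.


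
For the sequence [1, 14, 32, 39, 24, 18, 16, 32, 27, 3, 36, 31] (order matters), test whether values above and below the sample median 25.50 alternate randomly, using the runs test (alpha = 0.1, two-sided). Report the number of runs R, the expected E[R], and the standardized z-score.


Step 1: Compute median = 25.50; label A = above, B = below.
Labels in order: BBAABBBAABAA  (n_A = 6, n_B = 6)
Step 2: Count runs R = 6.
Step 3: Under H0 (random ordering), E[R] = 2*n_A*n_B/(n_A+n_B) + 1 = 2*6*6/12 + 1 = 7.0000.
        Var[R] = 2*n_A*n_B*(2*n_A*n_B - n_A - n_B) / ((n_A+n_B)^2 * (n_A+n_B-1)) = 4320/1584 = 2.7273.
        SD[R] = 1.6514.
Step 4: Continuity-corrected z = (R + 0.5 - E[R]) / SD[R] = (6 + 0.5 - 7.0000) / 1.6514 = -0.3028.
Step 5: Two-sided p-value via normal approximation = 2*(1 - Phi(|z|)) = 0.762069.
Step 6: alpha = 0.1. fail to reject H0.

R = 6, z = -0.3028, p = 0.762069, fail to reject H0.


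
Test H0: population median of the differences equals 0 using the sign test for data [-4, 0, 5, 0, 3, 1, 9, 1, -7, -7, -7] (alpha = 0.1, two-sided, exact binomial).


Step 1: Discard zero differences. Original n = 11; n_eff = number of nonzero differences = 9.
Nonzero differences (with sign): -4, +5, +3, +1, +9, +1, -7, -7, -7
Step 2: Count signs: positive = 5, negative = 4.
Step 3: Under H0: P(positive) = 0.5, so the number of positives S ~ Bin(9, 0.5).
Step 4: Two-sided exact p-value = sum of Bin(9,0.5) probabilities at or below the observed probability = 1.000000.
Step 5: alpha = 0.1. fail to reject H0.

n_eff = 9, pos = 5, neg = 4, p = 1.000000, fail to reject H0.


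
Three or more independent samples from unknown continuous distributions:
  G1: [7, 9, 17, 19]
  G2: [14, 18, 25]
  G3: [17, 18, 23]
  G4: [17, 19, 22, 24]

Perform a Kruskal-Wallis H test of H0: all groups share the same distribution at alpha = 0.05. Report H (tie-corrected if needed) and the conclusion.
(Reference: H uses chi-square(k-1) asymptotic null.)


Step 1: Combine all N = 14 observations and assign midranks.
sorted (value, group, rank): (7,G1,1), (9,G1,2), (14,G2,3), (17,G1,5), (17,G3,5), (17,G4,5), (18,G2,7.5), (18,G3,7.5), (19,G1,9.5), (19,G4,9.5), (22,G4,11), (23,G3,12), (24,G4,13), (25,G2,14)
Step 2: Sum ranks within each group.
R_1 = 17.5 (n_1 = 4)
R_2 = 24.5 (n_2 = 3)
R_3 = 24.5 (n_3 = 3)
R_4 = 38.5 (n_4 = 4)
Step 3: H = 12/(N(N+1)) * sum(R_i^2/n_i) - 3(N+1)
     = 12/(14*15) * (17.5^2/4 + 24.5^2/3 + 24.5^2/3 + 38.5^2/4) - 3*15
     = 0.057143 * 847.292 - 45
     = 3.416667.
Step 4: Ties present; correction factor C = 1 - 36/(14^3 - 14) = 0.986813. Corrected H = 3.416667 / 0.986813 = 3.462324.
Step 5: Under H0, H ~ chi^2(3); p-value = 0.325682.
Step 6: alpha = 0.05. fail to reject H0.

H = 3.4623, df = 3, p = 0.325682, fail to reject H0.


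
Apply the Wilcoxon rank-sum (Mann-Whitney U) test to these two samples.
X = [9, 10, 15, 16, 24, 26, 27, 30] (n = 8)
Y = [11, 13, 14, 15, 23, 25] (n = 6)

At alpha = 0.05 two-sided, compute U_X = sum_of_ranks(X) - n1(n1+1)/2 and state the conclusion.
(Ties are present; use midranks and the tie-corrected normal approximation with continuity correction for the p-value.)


Step 1: Combine and sort all 14 observations; assign midranks.
sorted (value, group): (9,X), (10,X), (11,Y), (13,Y), (14,Y), (15,X), (15,Y), (16,X), (23,Y), (24,X), (25,Y), (26,X), (27,X), (30,X)
ranks: 9->1, 10->2, 11->3, 13->4, 14->5, 15->6.5, 15->6.5, 16->8, 23->9, 24->10, 25->11, 26->12, 27->13, 30->14
Step 2: Rank sum for X: R1 = 1 + 2 + 6.5 + 8 + 10 + 12 + 13 + 14 = 66.5.
Step 3: U_X = R1 - n1(n1+1)/2 = 66.5 - 8*9/2 = 66.5 - 36 = 30.5.
       U_Y = n1*n2 - U_X = 48 - 30.5 = 17.5.
Step 4: Ties are present, so use the tie-corrected normal approximation (with continuity correction) for the p-value.
Step 5: p-value = 0.438074; compare to alpha = 0.05. fail to reject H0.

U_X = 30.5, p = 0.438074, fail to reject H0 at alpha = 0.05.


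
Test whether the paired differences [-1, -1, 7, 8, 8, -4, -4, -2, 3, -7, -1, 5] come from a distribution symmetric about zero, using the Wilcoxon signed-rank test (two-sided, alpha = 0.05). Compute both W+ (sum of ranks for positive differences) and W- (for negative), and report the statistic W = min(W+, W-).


Step 1: Drop any zero differences (none here) and take |d_i|.
|d| = [1, 1, 7, 8, 8, 4, 4, 2, 3, 7, 1, 5]
Step 2: Midrank |d_i| (ties get averaged ranks).
ranks: |1|->2, |1|->2, |7|->9.5, |8|->11.5, |8|->11.5, |4|->6.5, |4|->6.5, |2|->4, |3|->5, |7|->9.5, |1|->2, |5|->8
Step 3: Attach original signs; sum ranks with positive sign and with negative sign.
W+ = 9.5 + 11.5 + 11.5 + 5 + 8 = 45.5
W- = 2 + 2 + 6.5 + 6.5 + 4 + 9.5 + 2 = 32.5
(Check: W+ + W- = 78 should equal n(n+1)/2 = 78.)
Step 4: Test statistic W = min(W+, W-) = 32.5.
Step 5: Ties in |d|, so use the tie-corrected normal approximation.
        E[W] = n(n+1)/4 = 12*13/4 = 39.
        Tie groups: |d|=1 (t=3), |d|=4 (t=2), |d|=7 (t=2), |d|=8 (t=2); sum(t^3 - t) = 42.
        Var[W] = n(n+1)(2n+1)/24 - sum(t^3-t)/48 = 3900/24 - 42/48 = 161.625.
        z = (W - E[W]) / sqrt(Var[W]) = (32.5 - 39) / 12.7132 = -0.5113.
        Two-sided p = 2*Phi(z) = 0.609155.
Step 6: alpha = 0.05. fail to reject H0.

W+ = 45.5, W- = 32.5, W = min = 32.5, p = 0.609155, fail to reject H0.


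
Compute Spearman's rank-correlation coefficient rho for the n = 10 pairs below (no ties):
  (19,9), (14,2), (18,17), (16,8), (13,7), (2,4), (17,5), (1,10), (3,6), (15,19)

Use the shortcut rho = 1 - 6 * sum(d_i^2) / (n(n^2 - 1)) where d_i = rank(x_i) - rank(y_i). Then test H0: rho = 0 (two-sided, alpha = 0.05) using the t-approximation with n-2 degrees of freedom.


Step 1: Rank x and y separately (midranks; no ties here).
rank(x): 19->10, 14->5, 18->9, 16->7, 13->4, 2->2, 17->8, 1->1, 3->3, 15->6
rank(y): 9->7, 2->1, 17->9, 8->6, 7->5, 4->2, 5->3, 10->8, 6->4, 19->10
Step 2: d_i = R_x(i) - R_y(i); compute d_i^2.
  (10-7)^2=9, (5-1)^2=16, (9-9)^2=0, (7-6)^2=1, (4-5)^2=1, (2-2)^2=0, (8-3)^2=25, (1-8)^2=49, (3-4)^2=1, (6-10)^2=16
sum(d^2) = 118.
Step 3: rho = 1 - 6*118 / (10*(10^2 - 1)) = 1 - 708/990 = 0.284848.
Step 4: Under H0, t = rho * sqrt((n-2)/(1-rho^2)) = 0.8405 ~ t(8).
Step 5: Two-sided p-value from the t-distribution with 8 df = 0.425038.
Step 6: alpha = 0.05. fail to reject H0.

rho = 0.2848, p = 0.425038, fail to reject H0 at alpha = 0.05.


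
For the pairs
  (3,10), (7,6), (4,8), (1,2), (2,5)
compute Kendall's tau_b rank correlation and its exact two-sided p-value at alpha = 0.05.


Step 1: Enumerate the 10 unordered pairs (i,j) with i<j and classify each by sign(x_j-x_i) * sign(y_j-y_i).
  (1,2):dx=+4,dy=-4->D; (1,3):dx=+1,dy=-2->D; (1,4):dx=-2,dy=-8->C; (1,5):dx=-1,dy=-5->C
  (2,3):dx=-3,dy=+2->D; (2,4):dx=-6,dy=-4->C; (2,5):dx=-5,dy=-1->C; (3,4):dx=-3,dy=-6->C
  (3,5):dx=-2,dy=-3->C; (4,5):dx=+1,dy=+3->C
Step 2: C = 7, D = 3, total pairs = 10.
Step 3: tau = (C - D)/(n(n-1)/2) = (7 - 3)/10 = 0.400000.
Step 4: Exact two-sided p-value (enumerate n! = 120 permutations of y under H0): p = 0.483333.
Step 5: alpha = 0.05. fail to reject H0.

tau_b = 0.4000 (C=7, D=3), p = 0.483333, fail to reject H0.


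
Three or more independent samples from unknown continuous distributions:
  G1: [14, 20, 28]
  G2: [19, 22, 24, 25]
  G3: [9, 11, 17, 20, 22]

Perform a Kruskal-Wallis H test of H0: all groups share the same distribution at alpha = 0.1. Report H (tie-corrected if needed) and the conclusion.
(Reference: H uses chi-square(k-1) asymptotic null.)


Step 1: Combine all N = 12 observations and assign midranks.
sorted (value, group, rank): (9,G3,1), (11,G3,2), (14,G1,3), (17,G3,4), (19,G2,5), (20,G1,6.5), (20,G3,6.5), (22,G2,8.5), (22,G3,8.5), (24,G2,10), (25,G2,11), (28,G1,12)
Step 2: Sum ranks within each group.
R_1 = 21.5 (n_1 = 3)
R_2 = 34.5 (n_2 = 4)
R_3 = 22 (n_3 = 5)
Step 3: H = 12/(N(N+1)) * sum(R_i^2/n_i) - 3(N+1)
     = 12/(12*13) * (21.5^2/3 + 34.5^2/4 + 22^2/5) - 3*13
     = 0.076923 * 548.446 - 39
     = 3.188141.
Step 4: Ties present; correction factor C = 1 - 12/(12^3 - 12) = 0.993007. Corrected H = 3.188141 / 0.993007 = 3.210593.
Step 5: Under H0, H ~ chi^2(2); p-value = 0.200830.
Step 6: alpha = 0.1. fail to reject H0.

H = 3.2106, df = 2, p = 0.200830, fail to reject H0.


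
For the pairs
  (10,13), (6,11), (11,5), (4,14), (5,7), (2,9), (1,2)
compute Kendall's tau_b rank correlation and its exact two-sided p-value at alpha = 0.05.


Step 1: Enumerate the 21 unordered pairs (i,j) with i<j and classify each by sign(x_j-x_i) * sign(y_j-y_i).
  (1,2):dx=-4,dy=-2->C; (1,3):dx=+1,dy=-8->D; (1,4):dx=-6,dy=+1->D; (1,5):dx=-5,dy=-6->C
  (1,6):dx=-8,dy=-4->C; (1,7):dx=-9,dy=-11->C; (2,3):dx=+5,dy=-6->D; (2,4):dx=-2,dy=+3->D
  (2,5):dx=-1,dy=-4->C; (2,6):dx=-4,dy=-2->C; (2,7):dx=-5,dy=-9->C; (3,4):dx=-7,dy=+9->D
  (3,5):dx=-6,dy=+2->D; (3,6):dx=-9,dy=+4->D; (3,7):dx=-10,dy=-3->C; (4,5):dx=+1,dy=-7->D
  (4,6):dx=-2,dy=-5->C; (4,7):dx=-3,dy=-12->C; (5,6):dx=-3,dy=+2->D; (5,7):dx=-4,dy=-5->C
  (6,7):dx=-1,dy=-7->C
Step 2: C = 12, D = 9, total pairs = 21.
Step 3: tau = (C - D)/(n(n-1)/2) = (12 - 9)/21 = 0.142857.
Step 4: Exact two-sided p-value (enumerate n! = 5040 permutations of y under H0): p = 0.772619.
Step 5: alpha = 0.05. fail to reject H0.

tau_b = 0.1429 (C=12, D=9), p = 0.772619, fail to reject H0.


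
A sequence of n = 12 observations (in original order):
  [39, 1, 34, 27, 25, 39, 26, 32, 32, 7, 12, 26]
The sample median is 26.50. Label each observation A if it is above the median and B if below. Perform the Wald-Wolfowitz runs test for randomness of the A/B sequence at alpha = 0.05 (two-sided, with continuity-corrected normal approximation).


Step 1: Compute median = 26.50; label A = above, B = below.
Labels in order: ABAABABAABBB  (n_A = 6, n_B = 6)
Step 2: Count runs R = 8.
Step 3: Under H0 (random ordering), E[R] = 2*n_A*n_B/(n_A+n_B) + 1 = 2*6*6/12 + 1 = 7.0000.
        Var[R] = 2*n_A*n_B*(2*n_A*n_B - n_A - n_B) / ((n_A+n_B)^2 * (n_A+n_B-1)) = 4320/1584 = 2.7273.
        SD[R] = 1.6514.
Step 4: Continuity-corrected z = (R - 0.5 - E[R]) / SD[R] = (8 - 0.5 - 7.0000) / 1.6514 = 0.3028.
Step 5: Two-sided p-value via normal approximation = 2*(1 - Phi(|z|)) = 0.762069.
Step 6: alpha = 0.05. fail to reject H0.

R = 8, z = 0.3028, p = 0.762069, fail to reject H0.


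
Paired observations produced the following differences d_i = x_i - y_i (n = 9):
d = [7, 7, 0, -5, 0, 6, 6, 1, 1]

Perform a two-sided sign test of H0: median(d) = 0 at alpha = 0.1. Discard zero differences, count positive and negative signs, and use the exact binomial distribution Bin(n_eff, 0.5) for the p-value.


Step 1: Discard zero differences. Original n = 9; n_eff = number of nonzero differences = 7.
Nonzero differences (with sign): +7, +7, -5, +6, +6, +1, +1
Step 2: Count signs: positive = 6, negative = 1.
Step 3: Under H0: P(positive) = 0.5, so the number of positives S ~ Bin(7, 0.5).
Step 4: Two-sided exact p-value = sum of Bin(7,0.5) probabilities at or below the observed probability = 0.125000.
Step 5: alpha = 0.1. fail to reject H0.

n_eff = 7, pos = 6, neg = 1, p = 0.125000, fail to reject H0.


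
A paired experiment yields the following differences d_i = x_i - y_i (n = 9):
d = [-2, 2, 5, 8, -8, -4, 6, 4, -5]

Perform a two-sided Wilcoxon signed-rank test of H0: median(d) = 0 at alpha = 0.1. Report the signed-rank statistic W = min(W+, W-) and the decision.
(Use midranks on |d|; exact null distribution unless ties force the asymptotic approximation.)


Step 1: Drop any zero differences (none here) and take |d_i|.
|d| = [2, 2, 5, 8, 8, 4, 6, 4, 5]
Step 2: Midrank |d_i| (ties get averaged ranks).
ranks: |2|->1.5, |2|->1.5, |5|->5.5, |8|->8.5, |8|->8.5, |4|->3.5, |6|->7, |4|->3.5, |5|->5.5
Step 3: Attach original signs; sum ranks with positive sign and with negative sign.
W+ = 1.5 + 5.5 + 8.5 + 7 + 3.5 = 26
W- = 1.5 + 8.5 + 3.5 + 5.5 = 19
(Check: W+ + W- = 45 should equal n(n+1)/2 = 45.)
Step 4: Test statistic W = min(W+, W-) = 19.
Step 5: Ties in |d|, so use the tie-corrected normal approximation.
        E[W] = n(n+1)/4 = 9*10/4 = 22.5.
        Tie groups: |d|=2 (t=2), |d|=4 (t=2), |d|=5 (t=2), |d|=8 (t=2); sum(t^3 - t) = 24.
        Var[W] = n(n+1)(2n+1)/24 - sum(t^3-t)/48 = 1710/24 - 24/48 = 70.75.
        z = (W - E[W]) / sqrt(Var[W]) = (19 - 22.5) / 8.4113 = -0.4161.
        Two-sided p = 2*Phi(z) = 0.677332.
Step 6: alpha = 0.1. fail to reject H0.

W+ = 26, W- = 19, W = min = 19, p = 0.677332, fail to reject H0.


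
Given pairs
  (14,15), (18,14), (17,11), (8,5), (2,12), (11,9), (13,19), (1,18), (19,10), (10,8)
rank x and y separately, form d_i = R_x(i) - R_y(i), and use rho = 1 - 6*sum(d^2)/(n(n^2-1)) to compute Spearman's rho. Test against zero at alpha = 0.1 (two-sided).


Step 1: Rank x and y separately (midranks; no ties here).
rank(x): 14->7, 18->9, 17->8, 8->3, 2->2, 11->5, 13->6, 1->1, 19->10, 10->4
rank(y): 15->8, 14->7, 11->5, 5->1, 12->6, 9->3, 19->10, 18->9, 10->4, 8->2
Step 2: d_i = R_x(i) - R_y(i); compute d_i^2.
  (7-8)^2=1, (9-7)^2=4, (8-5)^2=9, (3-1)^2=4, (2-6)^2=16, (5-3)^2=4, (6-10)^2=16, (1-9)^2=64, (10-4)^2=36, (4-2)^2=4
sum(d^2) = 158.
Step 3: rho = 1 - 6*158 / (10*(10^2 - 1)) = 1 - 948/990 = 0.042424.
Step 4: Under H0, t = rho * sqrt((n-2)/(1-rho^2)) = 0.1201 ~ t(8).
Step 5: Two-sided p-value from the t-distribution with 8 df = 0.907364.
Step 6: alpha = 0.1. fail to reject H0.

rho = 0.0424, p = 0.907364, fail to reject H0 at alpha = 0.1.


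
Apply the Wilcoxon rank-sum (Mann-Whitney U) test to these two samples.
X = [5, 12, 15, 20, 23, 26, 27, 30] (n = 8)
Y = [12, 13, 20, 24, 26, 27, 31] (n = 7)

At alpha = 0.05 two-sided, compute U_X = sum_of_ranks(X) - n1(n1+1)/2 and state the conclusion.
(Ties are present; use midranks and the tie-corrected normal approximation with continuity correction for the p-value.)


Step 1: Combine and sort all 15 observations; assign midranks.
sorted (value, group): (5,X), (12,X), (12,Y), (13,Y), (15,X), (20,X), (20,Y), (23,X), (24,Y), (26,X), (26,Y), (27,X), (27,Y), (30,X), (31,Y)
ranks: 5->1, 12->2.5, 12->2.5, 13->4, 15->5, 20->6.5, 20->6.5, 23->8, 24->9, 26->10.5, 26->10.5, 27->12.5, 27->12.5, 30->14, 31->15
Step 2: Rank sum for X: R1 = 1 + 2.5 + 5 + 6.5 + 8 + 10.5 + 12.5 + 14 = 60.
Step 3: U_X = R1 - n1(n1+1)/2 = 60 - 8*9/2 = 60 - 36 = 24.
       U_Y = n1*n2 - U_X = 56 - 24 = 32.
Step 4: Ties are present, so use the tie-corrected normal approximation (with continuity correction) for the p-value.
Step 5: p-value = 0.684375; compare to alpha = 0.05. fail to reject H0.

U_X = 24, p = 0.684375, fail to reject H0 at alpha = 0.05.


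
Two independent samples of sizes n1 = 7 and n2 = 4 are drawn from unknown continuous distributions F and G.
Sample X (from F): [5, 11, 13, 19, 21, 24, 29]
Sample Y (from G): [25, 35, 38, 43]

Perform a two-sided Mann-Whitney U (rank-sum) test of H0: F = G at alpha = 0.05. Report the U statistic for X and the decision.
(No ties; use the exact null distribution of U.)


Step 1: Combine and sort all 11 observations; assign midranks.
sorted (value, group): (5,X), (11,X), (13,X), (19,X), (21,X), (24,X), (25,Y), (29,X), (35,Y), (38,Y), (43,Y)
ranks: 5->1, 11->2, 13->3, 19->4, 21->5, 24->6, 25->7, 29->8, 35->9, 38->10, 43->11
Step 2: Rank sum for X: R1 = 1 + 2 + 3 + 4 + 5 + 6 + 8 = 29.
Step 3: U_X = R1 - n1(n1+1)/2 = 29 - 7*8/2 = 29 - 28 = 1.
       U_Y = n1*n2 - U_X = 28 - 1 = 27.
Step 4: No ties, so the exact null distribution of U (based on enumerating the C(11,7) = 330 equally likely rank assignments) gives the two-sided p-value.
Step 5: p-value = 0.012121; compare to alpha = 0.05. reject H0.

U_X = 1, p = 0.012121, reject H0 at alpha = 0.05.


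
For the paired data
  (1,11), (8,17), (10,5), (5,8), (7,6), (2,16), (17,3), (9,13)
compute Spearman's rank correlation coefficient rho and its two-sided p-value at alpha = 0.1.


Step 1: Rank x and y separately (midranks; no ties here).
rank(x): 1->1, 8->5, 10->7, 5->3, 7->4, 2->2, 17->8, 9->6
rank(y): 11->5, 17->8, 5->2, 8->4, 6->3, 16->7, 3->1, 13->6
Step 2: d_i = R_x(i) - R_y(i); compute d_i^2.
  (1-5)^2=16, (5-8)^2=9, (7-2)^2=25, (3-4)^2=1, (4-3)^2=1, (2-7)^2=25, (8-1)^2=49, (6-6)^2=0
sum(d^2) = 126.
Step 3: rho = 1 - 6*126 / (8*(8^2 - 1)) = 1 - 756/504 = -0.500000.
Step 4: Under H0, t = rho * sqrt((n-2)/(1-rho^2)) = -1.4142 ~ t(6).
Step 5: Two-sided p-value from the t-distribution with 6 df = 0.207031.
Step 6: alpha = 0.1. fail to reject H0.

rho = -0.5000, p = 0.207031, fail to reject H0 at alpha = 0.1.


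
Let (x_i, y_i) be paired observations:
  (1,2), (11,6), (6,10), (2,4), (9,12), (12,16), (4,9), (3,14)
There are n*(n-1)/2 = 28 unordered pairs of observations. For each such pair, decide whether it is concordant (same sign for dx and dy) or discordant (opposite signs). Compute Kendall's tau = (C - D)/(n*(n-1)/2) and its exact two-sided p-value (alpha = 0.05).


Step 1: Enumerate the 28 unordered pairs (i,j) with i<j and classify each by sign(x_j-x_i) * sign(y_j-y_i).
  (1,2):dx=+10,dy=+4->C; (1,3):dx=+5,dy=+8->C; (1,4):dx=+1,dy=+2->C; (1,5):dx=+8,dy=+10->C
  (1,6):dx=+11,dy=+14->C; (1,7):dx=+3,dy=+7->C; (1,8):dx=+2,dy=+12->C; (2,3):dx=-5,dy=+4->D
  (2,4):dx=-9,dy=-2->C; (2,5):dx=-2,dy=+6->D; (2,6):dx=+1,dy=+10->C; (2,7):dx=-7,dy=+3->D
  (2,8):dx=-8,dy=+8->D; (3,4):dx=-4,dy=-6->C; (3,5):dx=+3,dy=+2->C; (3,6):dx=+6,dy=+6->C
  (3,7):dx=-2,dy=-1->C; (3,8):dx=-3,dy=+4->D; (4,5):dx=+7,dy=+8->C; (4,6):dx=+10,dy=+12->C
  (4,7):dx=+2,dy=+5->C; (4,8):dx=+1,dy=+10->C; (5,6):dx=+3,dy=+4->C; (5,7):dx=-5,dy=-3->C
  (5,8):dx=-6,dy=+2->D; (6,7):dx=-8,dy=-7->C; (6,8):dx=-9,dy=-2->C; (7,8):dx=-1,dy=+5->D
Step 2: C = 21, D = 7, total pairs = 28.
Step 3: tau = (C - D)/(n(n-1)/2) = (21 - 7)/28 = 0.500000.
Step 4: Exact two-sided p-value (enumerate n! = 40320 permutations of y under H0): p = 0.108681.
Step 5: alpha = 0.05. fail to reject H0.

tau_b = 0.5000 (C=21, D=7), p = 0.108681, fail to reject H0.


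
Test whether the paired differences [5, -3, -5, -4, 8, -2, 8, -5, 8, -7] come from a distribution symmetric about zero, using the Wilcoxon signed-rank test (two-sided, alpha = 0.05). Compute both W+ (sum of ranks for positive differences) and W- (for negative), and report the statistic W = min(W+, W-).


Step 1: Drop any zero differences (none here) and take |d_i|.
|d| = [5, 3, 5, 4, 8, 2, 8, 5, 8, 7]
Step 2: Midrank |d_i| (ties get averaged ranks).
ranks: |5|->5, |3|->2, |5|->5, |4|->3, |8|->9, |2|->1, |8|->9, |5|->5, |8|->9, |7|->7
Step 3: Attach original signs; sum ranks with positive sign and with negative sign.
W+ = 5 + 9 + 9 + 9 = 32
W- = 2 + 5 + 3 + 1 + 5 + 7 = 23
(Check: W+ + W- = 55 should equal n(n+1)/2 = 55.)
Step 4: Test statistic W = min(W+, W-) = 23.
Step 5: Ties in |d|, so use the tie-corrected normal approximation.
        E[W] = n(n+1)/4 = 10*11/4 = 27.5.
        Tie groups: |d|=5 (t=3), |d|=8 (t=3); sum(t^3 - t) = 48.
        Var[W] = n(n+1)(2n+1)/24 - sum(t^3-t)/48 = 2310/24 - 48/48 = 95.25.
        z = (W - E[W]) / sqrt(Var[W]) = (23 - 27.5) / 9.7596 = -0.4611.
        Two-sided p = 2*Phi(z) = 0.644738.
Step 6: alpha = 0.05. fail to reject H0.

W+ = 32, W- = 23, W = min = 23, p = 0.644738, fail to reject H0.


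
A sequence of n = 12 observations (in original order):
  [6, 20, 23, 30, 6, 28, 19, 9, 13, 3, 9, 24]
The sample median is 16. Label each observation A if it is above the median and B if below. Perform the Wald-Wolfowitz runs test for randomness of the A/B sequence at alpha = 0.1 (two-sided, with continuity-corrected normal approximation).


Step 1: Compute median = 16; label A = above, B = below.
Labels in order: BAAABAABBBBA  (n_A = 6, n_B = 6)
Step 2: Count runs R = 6.
Step 3: Under H0 (random ordering), E[R] = 2*n_A*n_B/(n_A+n_B) + 1 = 2*6*6/12 + 1 = 7.0000.
        Var[R] = 2*n_A*n_B*(2*n_A*n_B - n_A - n_B) / ((n_A+n_B)^2 * (n_A+n_B-1)) = 4320/1584 = 2.7273.
        SD[R] = 1.6514.
Step 4: Continuity-corrected z = (R + 0.5 - E[R]) / SD[R] = (6 + 0.5 - 7.0000) / 1.6514 = -0.3028.
Step 5: Two-sided p-value via normal approximation = 2*(1 - Phi(|z|)) = 0.762069.
Step 6: alpha = 0.1. fail to reject H0.

R = 6, z = -0.3028, p = 0.762069, fail to reject H0.


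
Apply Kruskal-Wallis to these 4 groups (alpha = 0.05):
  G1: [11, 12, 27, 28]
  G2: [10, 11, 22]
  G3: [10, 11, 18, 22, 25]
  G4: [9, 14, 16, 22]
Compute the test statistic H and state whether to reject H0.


Step 1: Combine all N = 16 observations and assign midranks.
sorted (value, group, rank): (9,G4,1), (10,G2,2.5), (10,G3,2.5), (11,G1,5), (11,G2,5), (11,G3,5), (12,G1,7), (14,G4,8), (16,G4,9), (18,G3,10), (22,G2,12), (22,G3,12), (22,G4,12), (25,G3,14), (27,G1,15), (28,G1,16)
Step 2: Sum ranks within each group.
R_1 = 43 (n_1 = 4)
R_2 = 19.5 (n_2 = 3)
R_3 = 43.5 (n_3 = 5)
R_4 = 30 (n_4 = 4)
Step 3: H = 12/(N(N+1)) * sum(R_i^2/n_i) - 3(N+1)
     = 12/(16*17) * (43^2/4 + 19.5^2/3 + 43.5^2/5 + 30^2/4) - 3*17
     = 0.044118 * 1192.45 - 51
     = 1.608088.
Step 4: Ties present; correction factor C = 1 - 54/(16^3 - 16) = 0.986765. Corrected H = 1.608088 / 0.986765 = 1.629657.
Step 5: Under H0, H ~ chi^2(3); p-value = 0.652684.
Step 6: alpha = 0.05. fail to reject H0.

H = 1.6297, df = 3, p = 0.652684, fail to reject H0.


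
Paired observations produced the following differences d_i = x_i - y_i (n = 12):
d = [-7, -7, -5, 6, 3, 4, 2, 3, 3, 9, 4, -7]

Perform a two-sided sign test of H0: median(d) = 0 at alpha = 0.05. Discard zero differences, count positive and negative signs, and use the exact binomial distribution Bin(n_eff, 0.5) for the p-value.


Step 1: Discard zero differences. Original n = 12; n_eff = number of nonzero differences = 12.
Nonzero differences (with sign): -7, -7, -5, +6, +3, +4, +2, +3, +3, +9, +4, -7
Step 2: Count signs: positive = 8, negative = 4.
Step 3: Under H0: P(positive) = 0.5, so the number of positives S ~ Bin(12, 0.5).
Step 4: Two-sided exact p-value = sum of Bin(12,0.5) probabilities at or below the observed probability = 0.387695.
Step 5: alpha = 0.05. fail to reject H0.

n_eff = 12, pos = 8, neg = 4, p = 0.387695, fail to reject H0.


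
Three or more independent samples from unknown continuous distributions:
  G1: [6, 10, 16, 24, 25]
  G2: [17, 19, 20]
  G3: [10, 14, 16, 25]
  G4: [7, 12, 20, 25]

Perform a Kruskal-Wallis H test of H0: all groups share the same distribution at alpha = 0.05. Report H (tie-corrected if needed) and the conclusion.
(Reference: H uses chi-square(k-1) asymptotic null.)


Step 1: Combine all N = 16 observations and assign midranks.
sorted (value, group, rank): (6,G1,1), (7,G4,2), (10,G1,3.5), (10,G3,3.5), (12,G4,5), (14,G3,6), (16,G1,7.5), (16,G3,7.5), (17,G2,9), (19,G2,10), (20,G2,11.5), (20,G4,11.5), (24,G1,13), (25,G1,15), (25,G3,15), (25,G4,15)
Step 2: Sum ranks within each group.
R_1 = 40 (n_1 = 5)
R_2 = 30.5 (n_2 = 3)
R_3 = 32 (n_3 = 4)
R_4 = 33.5 (n_4 = 4)
Step 3: H = 12/(N(N+1)) * sum(R_i^2/n_i) - 3(N+1)
     = 12/(16*17) * (40^2/5 + 30.5^2/3 + 32^2/4 + 33.5^2/4) - 3*17
     = 0.044118 * 1166.65 - 51
     = 0.469669.
Step 4: Ties present; correction factor C = 1 - 42/(16^3 - 16) = 0.989706. Corrected H = 0.469669 / 0.989706 = 0.474554.
Step 5: Under H0, H ~ chi^2(3); p-value = 0.924445.
Step 6: alpha = 0.05. fail to reject H0.

H = 0.4746, df = 3, p = 0.924445, fail to reject H0.


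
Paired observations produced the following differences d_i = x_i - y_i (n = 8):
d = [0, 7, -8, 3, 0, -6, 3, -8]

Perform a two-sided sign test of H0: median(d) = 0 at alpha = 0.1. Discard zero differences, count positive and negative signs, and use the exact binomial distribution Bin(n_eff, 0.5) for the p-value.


Step 1: Discard zero differences. Original n = 8; n_eff = number of nonzero differences = 6.
Nonzero differences (with sign): +7, -8, +3, -6, +3, -8
Step 2: Count signs: positive = 3, negative = 3.
Step 3: Under H0: P(positive) = 0.5, so the number of positives S ~ Bin(6, 0.5).
Step 4: Two-sided exact p-value = sum of Bin(6,0.5) probabilities at or below the observed probability = 1.000000.
Step 5: alpha = 0.1. fail to reject H0.

n_eff = 6, pos = 3, neg = 3, p = 1.000000, fail to reject H0.


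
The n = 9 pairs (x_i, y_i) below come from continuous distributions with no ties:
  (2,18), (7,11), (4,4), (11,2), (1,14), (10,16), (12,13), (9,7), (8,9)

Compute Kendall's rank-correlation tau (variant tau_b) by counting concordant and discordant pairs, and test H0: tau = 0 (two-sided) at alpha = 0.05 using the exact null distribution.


Step 1: Enumerate the 36 unordered pairs (i,j) with i<j and classify each by sign(x_j-x_i) * sign(y_j-y_i).
  (1,2):dx=+5,dy=-7->D; (1,3):dx=+2,dy=-14->D; (1,4):dx=+9,dy=-16->D; (1,5):dx=-1,dy=-4->C
  (1,6):dx=+8,dy=-2->D; (1,7):dx=+10,dy=-5->D; (1,8):dx=+7,dy=-11->D; (1,9):dx=+6,dy=-9->D
  (2,3):dx=-3,dy=-7->C; (2,4):dx=+4,dy=-9->D; (2,5):dx=-6,dy=+3->D; (2,6):dx=+3,dy=+5->C
  (2,7):dx=+5,dy=+2->C; (2,8):dx=+2,dy=-4->D; (2,9):dx=+1,dy=-2->D; (3,4):dx=+7,dy=-2->D
  (3,5):dx=-3,dy=+10->D; (3,6):dx=+6,dy=+12->C; (3,7):dx=+8,dy=+9->C; (3,8):dx=+5,dy=+3->C
  (3,9):dx=+4,dy=+5->C; (4,5):dx=-10,dy=+12->D; (4,6):dx=-1,dy=+14->D; (4,7):dx=+1,dy=+11->C
  (4,8):dx=-2,dy=+5->D; (4,9):dx=-3,dy=+7->D; (5,6):dx=+9,dy=+2->C; (5,7):dx=+11,dy=-1->D
  (5,8):dx=+8,dy=-7->D; (5,9):dx=+7,dy=-5->D; (6,7):dx=+2,dy=-3->D; (6,8):dx=-1,dy=-9->C
  (6,9):dx=-2,dy=-7->C; (7,8):dx=-3,dy=-6->C; (7,9):dx=-4,dy=-4->C; (8,9):dx=-1,dy=+2->D
Step 2: C = 14, D = 22, total pairs = 36.
Step 3: tau = (C - D)/(n(n-1)/2) = (14 - 22)/36 = -0.222222.
Step 4: Exact two-sided p-value (enumerate n! = 362880 permutations of y under H0): p = 0.476709.
Step 5: alpha = 0.05. fail to reject H0.

tau_b = -0.2222 (C=14, D=22), p = 0.476709, fail to reject H0.


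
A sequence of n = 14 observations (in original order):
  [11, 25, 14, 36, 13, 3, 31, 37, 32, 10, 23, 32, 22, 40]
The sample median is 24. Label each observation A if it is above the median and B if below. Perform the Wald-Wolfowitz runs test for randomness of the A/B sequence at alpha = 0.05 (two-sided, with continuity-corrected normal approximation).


Step 1: Compute median = 24; label A = above, B = below.
Labels in order: BABABBAAABBABA  (n_A = 7, n_B = 7)
Step 2: Count runs R = 10.
Step 3: Under H0 (random ordering), E[R] = 2*n_A*n_B/(n_A+n_B) + 1 = 2*7*7/14 + 1 = 8.0000.
        Var[R] = 2*n_A*n_B*(2*n_A*n_B - n_A - n_B) / ((n_A+n_B)^2 * (n_A+n_B-1)) = 8232/2548 = 3.2308.
        SD[R] = 1.7974.
Step 4: Continuity-corrected z = (R - 0.5 - E[R]) / SD[R] = (10 - 0.5 - 8.0000) / 1.7974 = 0.8345.
Step 5: Two-sided p-value via normal approximation = 2*(1 - Phi(|z|)) = 0.403986.
Step 6: alpha = 0.05. fail to reject H0.

R = 10, z = 0.8345, p = 0.403986, fail to reject H0.


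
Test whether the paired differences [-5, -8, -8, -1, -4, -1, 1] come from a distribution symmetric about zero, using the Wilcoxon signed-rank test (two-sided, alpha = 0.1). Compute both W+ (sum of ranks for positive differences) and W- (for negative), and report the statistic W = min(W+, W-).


Step 1: Drop any zero differences (none here) and take |d_i|.
|d| = [5, 8, 8, 1, 4, 1, 1]
Step 2: Midrank |d_i| (ties get averaged ranks).
ranks: |5|->5, |8|->6.5, |8|->6.5, |1|->2, |4|->4, |1|->2, |1|->2
Step 3: Attach original signs; sum ranks with positive sign and with negative sign.
W+ = 2 = 2
W- = 5 + 6.5 + 6.5 + 2 + 4 + 2 = 26
(Check: W+ + W- = 28 should equal n(n+1)/2 = 28.)
Step 4: Test statistic W = min(W+, W-) = 2.
Step 5: Ties in |d|, so use the tie-corrected normal approximation.
        E[W] = n(n+1)/4 = 7*8/4 = 14.
        Tie groups: |d|=1 (t=3), |d|=8 (t=2); sum(t^3 - t) = 30.
        Var[W] = n(n+1)(2n+1)/24 - sum(t^3-t)/48 = 840/24 - 30/48 = 34.375.
        z = (W - E[W]) / sqrt(Var[W]) = (2 - 14) / 5.8630 = -2.0467.
        Two-sided p = 2*Phi(z) = 0.040685.
Step 6: alpha = 0.1. reject H0.

W+ = 2, W- = 26, W = min = 2, p = 0.040685, reject H0.
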